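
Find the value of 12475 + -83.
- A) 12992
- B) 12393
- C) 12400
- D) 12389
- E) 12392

12475 + -83 = 12392
E) 12392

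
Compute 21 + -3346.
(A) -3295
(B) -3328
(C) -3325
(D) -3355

21 + -3346 = -3325
C) -3325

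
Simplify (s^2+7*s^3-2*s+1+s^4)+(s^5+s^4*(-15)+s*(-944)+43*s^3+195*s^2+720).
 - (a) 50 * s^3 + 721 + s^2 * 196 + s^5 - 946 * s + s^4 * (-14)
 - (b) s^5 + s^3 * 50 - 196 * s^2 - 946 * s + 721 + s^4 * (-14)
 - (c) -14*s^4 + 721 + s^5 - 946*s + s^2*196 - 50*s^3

Adding the polynomials and combining like terms:
(s^2 + 7*s^3 - 2*s + 1 + s^4) + (s^5 + s^4*(-15) + s*(-944) + 43*s^3 + 195*s^2 + 720)
= 50 * s^3 + 721 + s^2 * 196 + s^5 - 946 * s + s^4 * (-14)
a) 50 * s^3 + 721 + s^2 * 196 + s^5 - 946 * s + s^4 * (-14)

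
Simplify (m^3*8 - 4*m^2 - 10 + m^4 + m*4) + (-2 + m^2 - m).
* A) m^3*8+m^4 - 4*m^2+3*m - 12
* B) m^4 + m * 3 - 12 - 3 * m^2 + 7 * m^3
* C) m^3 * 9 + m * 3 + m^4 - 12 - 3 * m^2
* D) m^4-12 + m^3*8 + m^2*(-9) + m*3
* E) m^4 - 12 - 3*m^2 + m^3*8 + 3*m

Adding the polynomials and combining like terms:
(m^3*8 - 4*m^2 - 10 + m^4 + m*4) + (-2 + m^2 - m)
= m^4 - 12 - 3*m^2 + m^3*8 + 3*m
E) m^4 - 12 - 3*m^2 + m^3*8 + 3*m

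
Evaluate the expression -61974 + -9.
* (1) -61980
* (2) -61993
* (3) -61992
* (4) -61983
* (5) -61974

-61974 + -9 = -61983
4) -61983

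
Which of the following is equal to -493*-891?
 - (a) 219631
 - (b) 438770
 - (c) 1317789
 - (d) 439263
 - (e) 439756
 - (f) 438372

-493 * -891 = 439263
d) 439263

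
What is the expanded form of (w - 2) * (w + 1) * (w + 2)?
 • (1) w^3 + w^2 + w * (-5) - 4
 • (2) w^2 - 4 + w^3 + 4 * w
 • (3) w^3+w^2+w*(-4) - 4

Expanding (w - 2) * (w + 1) * (w + 2):
= w^3+w^2+w*(-4) - 4
3) w^3+w^2+w*(-4) - 4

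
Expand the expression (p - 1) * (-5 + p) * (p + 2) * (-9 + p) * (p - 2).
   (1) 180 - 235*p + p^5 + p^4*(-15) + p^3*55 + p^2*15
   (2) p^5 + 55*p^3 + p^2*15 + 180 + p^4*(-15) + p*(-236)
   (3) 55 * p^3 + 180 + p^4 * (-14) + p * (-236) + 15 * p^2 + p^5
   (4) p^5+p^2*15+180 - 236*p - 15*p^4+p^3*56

Expanding (p - 1) * (-5 + p) * (p + 2) * (-9 + p) * (p - 2):
= p^5 + 55*p^3 + p^2*15 + 180 + p^4*(-15) + p*(-236)
2) p^5 + 55*p^3 + p^2*15 + 180 + p^4*(-15) + p*(-236)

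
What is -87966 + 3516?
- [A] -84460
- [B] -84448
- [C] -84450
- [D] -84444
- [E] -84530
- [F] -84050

-87966 + 3516 = -84450
C) -84450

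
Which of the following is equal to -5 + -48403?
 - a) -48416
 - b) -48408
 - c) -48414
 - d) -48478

-5 + -48403 = -48408
b) -48408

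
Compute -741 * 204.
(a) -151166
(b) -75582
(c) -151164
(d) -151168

-741 * 204 = -151164
c) -151164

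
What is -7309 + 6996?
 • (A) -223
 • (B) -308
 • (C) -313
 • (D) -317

-7309 + 6996 = -313
C) -313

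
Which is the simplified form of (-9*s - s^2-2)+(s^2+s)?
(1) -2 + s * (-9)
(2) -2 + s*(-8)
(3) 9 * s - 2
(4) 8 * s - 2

Adding the polynomials and combining like terms:
(-9*s - s^2 - 2) + (s^2 + s)
= -2 + s*(-8)
2) -2 + s*(-8)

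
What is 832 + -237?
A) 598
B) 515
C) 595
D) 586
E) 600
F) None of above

832 + -237 = 595
C) 595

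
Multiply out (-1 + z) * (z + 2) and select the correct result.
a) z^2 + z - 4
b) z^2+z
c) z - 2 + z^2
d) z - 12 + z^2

Expanding (-1 + z) * (z + 2):
= z - 2 + z^2
c) z - 2 + z^2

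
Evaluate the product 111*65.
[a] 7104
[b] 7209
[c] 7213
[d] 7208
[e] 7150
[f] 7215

111 * 65 = 7215
f) 7215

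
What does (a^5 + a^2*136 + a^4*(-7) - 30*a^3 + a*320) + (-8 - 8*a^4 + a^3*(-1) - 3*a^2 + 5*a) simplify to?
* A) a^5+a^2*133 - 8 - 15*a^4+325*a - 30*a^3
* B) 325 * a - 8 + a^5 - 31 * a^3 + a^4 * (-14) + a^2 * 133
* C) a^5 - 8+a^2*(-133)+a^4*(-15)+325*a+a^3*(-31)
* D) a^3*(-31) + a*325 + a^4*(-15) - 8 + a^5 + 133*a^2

Adding the polynomials and combining like terms:
(a^5 + a^2*136 + a^4*(-7) - 30*a^3 + a*320) + (-8 - 8*a^4 + a^3*(-1) - 3*a^2 + 5*a)
= a^3*(-31) + a*325 + a^4*(-15) - 8 + a^5 + 133*a^2
D) a^3*(-31) + a*325 + a^4*(-15) - 8 + a^5 + 133*a^2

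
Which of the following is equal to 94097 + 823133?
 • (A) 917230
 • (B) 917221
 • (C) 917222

94097 + 823133 = 917230
A) 917230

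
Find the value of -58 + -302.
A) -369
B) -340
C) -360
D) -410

-58 + -302 = -360
C) -360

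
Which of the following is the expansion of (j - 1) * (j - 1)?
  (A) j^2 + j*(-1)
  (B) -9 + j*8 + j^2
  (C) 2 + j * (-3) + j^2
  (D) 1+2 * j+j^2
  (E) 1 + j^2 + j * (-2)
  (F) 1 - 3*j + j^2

Expanding (j - 1) * (j - 1):
= 1 + j^2 + j * (-2)
E) 1 + j^2 + j * (-2)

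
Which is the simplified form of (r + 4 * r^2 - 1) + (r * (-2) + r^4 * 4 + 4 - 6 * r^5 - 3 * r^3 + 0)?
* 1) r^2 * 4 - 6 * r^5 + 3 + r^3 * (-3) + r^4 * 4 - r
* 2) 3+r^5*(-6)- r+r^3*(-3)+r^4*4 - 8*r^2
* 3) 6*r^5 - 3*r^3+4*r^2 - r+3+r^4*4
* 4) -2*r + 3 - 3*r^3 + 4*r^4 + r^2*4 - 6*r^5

Adding the polynomials and combining like terms:
(r + 4*r^2 - 1) + (r*(-2) + r^4*4 + 4 - 6*r^5 - 3*r^3 + 0)
= r^2 * 4 - 6 * r^5 + 3 + r^3 * (-3) + r^4 * 4 - r
1) r^2 * 4 - 6 * r^5 + 3 + r^3 * (-3) + r^4 * 4 - r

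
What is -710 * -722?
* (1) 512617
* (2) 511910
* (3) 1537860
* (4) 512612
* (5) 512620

-710 * -722 = 512620
5) 512620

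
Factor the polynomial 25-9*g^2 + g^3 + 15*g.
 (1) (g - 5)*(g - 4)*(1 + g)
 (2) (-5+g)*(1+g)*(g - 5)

We need to factor 25-9*g^2 + g^3 + 15*g.
The factored form is (-5+g)*(1+g)*(g - 5).
2) (-5+g)*(1+g)*(g - 5)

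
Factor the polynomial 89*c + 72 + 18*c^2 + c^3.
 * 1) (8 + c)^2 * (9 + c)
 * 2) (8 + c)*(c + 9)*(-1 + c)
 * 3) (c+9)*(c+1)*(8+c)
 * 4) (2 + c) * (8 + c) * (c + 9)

We need to factor 89*c + 72 + 18*c^2 + c^3.
The factored form is (c+9)*(c+1)*(8+c).
3) (c+9)*(c+1)*(8+c)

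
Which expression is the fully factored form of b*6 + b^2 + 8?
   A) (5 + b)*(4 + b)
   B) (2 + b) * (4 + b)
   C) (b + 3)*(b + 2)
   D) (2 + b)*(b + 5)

We need to factor b*6 + b^2 + 8.
The factored form is (2 + b) * (4 + b).
B) (2 + b) * (4 + b)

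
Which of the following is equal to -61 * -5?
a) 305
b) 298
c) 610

-61 * -5 = 305
a) 305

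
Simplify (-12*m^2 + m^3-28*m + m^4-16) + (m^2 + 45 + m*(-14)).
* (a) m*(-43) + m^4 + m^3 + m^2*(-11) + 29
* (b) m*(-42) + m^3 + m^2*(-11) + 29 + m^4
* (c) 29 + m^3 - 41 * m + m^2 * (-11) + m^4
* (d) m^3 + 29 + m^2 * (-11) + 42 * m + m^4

Adding the polynomials and combining like terms:
(-12*m^2 + m^3 - 28*m + m^4 - 16) + (m^2 + 45 + m*(-14))
= m*(-42) + m^3 + m^2*(-11) + 29 + m^4
b) m*(-42) + m^3 + m^2*(-11) + 29 + m^4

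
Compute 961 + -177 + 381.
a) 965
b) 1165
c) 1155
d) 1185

First: 961 + -177 = 784
Then: 784 + 381 = 1165
b) 1165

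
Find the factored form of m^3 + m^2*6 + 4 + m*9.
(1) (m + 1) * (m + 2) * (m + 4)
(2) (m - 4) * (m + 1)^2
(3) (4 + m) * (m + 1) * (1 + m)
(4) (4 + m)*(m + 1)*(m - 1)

We need to factor m^3 + m^2*6 + 4 + m*9.
The factored form is (4 + m) * (m + 1) * (1 + m).
3) (4 + m) * (m + 1) * (1 + m)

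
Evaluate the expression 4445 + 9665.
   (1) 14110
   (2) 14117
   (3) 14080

4445 + 9665 = 14110
1) 14110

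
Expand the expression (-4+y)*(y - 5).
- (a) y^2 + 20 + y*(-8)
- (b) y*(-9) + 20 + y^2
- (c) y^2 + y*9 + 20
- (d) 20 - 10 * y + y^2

Expanding (-4+y)*(y - 5):
= y*(-9) + 20 + y^2
b) y*(-9) + 20 + y^2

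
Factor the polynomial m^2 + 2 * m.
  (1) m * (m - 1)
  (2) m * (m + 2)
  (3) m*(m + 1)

We need to factor m^2 + 2 * m.
The factored form is m * (m + 2).
2) m * (m + 2)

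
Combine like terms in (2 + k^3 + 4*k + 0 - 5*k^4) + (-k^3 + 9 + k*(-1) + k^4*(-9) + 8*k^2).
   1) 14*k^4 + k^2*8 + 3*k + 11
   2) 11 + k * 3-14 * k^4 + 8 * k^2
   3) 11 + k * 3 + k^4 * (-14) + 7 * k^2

Adding the polynomials and combining like terms:
(2 + k^3 + 4*k + 0 - 5*k^4) + (-k^3 + 9 + k*(-1) + k^4*(-9) + 8*k^2)
= 11 + k * 3-14 * k^4 + 8 * k^2
2) 11 + k * 3-14 * k^4 + 8 * k^2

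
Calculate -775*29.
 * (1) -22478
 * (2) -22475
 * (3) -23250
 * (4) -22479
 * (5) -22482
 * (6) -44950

-775 * 29 = -22475
2) -22475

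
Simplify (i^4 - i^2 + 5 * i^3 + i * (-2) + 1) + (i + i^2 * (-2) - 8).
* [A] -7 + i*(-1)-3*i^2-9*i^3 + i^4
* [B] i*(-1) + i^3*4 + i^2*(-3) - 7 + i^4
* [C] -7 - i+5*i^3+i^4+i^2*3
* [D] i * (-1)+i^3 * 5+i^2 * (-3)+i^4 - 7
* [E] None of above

Adding the polynomials and combining like terms:
(i^4 - i^2 + 5*i^3 + i*(-2) + 1) + (i + i^2*(-2) - 8)
= i * (-1)+i^3 * 5+i^2 * (-3)+i^4 - 7
D) i * (-1)+i^3 * 5+i^2 * (-3)+i^4 - 7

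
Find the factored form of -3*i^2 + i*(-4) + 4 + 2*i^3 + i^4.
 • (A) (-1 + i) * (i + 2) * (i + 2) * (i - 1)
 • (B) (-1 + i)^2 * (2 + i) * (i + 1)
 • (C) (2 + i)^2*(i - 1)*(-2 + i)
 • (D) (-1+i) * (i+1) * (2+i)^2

We need to factor -3*i^2 + i*(-4) + 4 + 2*i^3 + i^4.
The factored form is (-1 + i) * (i + 2) * (i + 2) * (i - 1).
A) (-1 + i) * (i + 2) * (i + 2) * (i - 1)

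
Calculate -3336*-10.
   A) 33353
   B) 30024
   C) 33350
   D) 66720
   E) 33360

-3336 * -10 = 33360
E) 33360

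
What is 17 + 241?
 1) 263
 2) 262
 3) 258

17 + 241 = 258
3) 258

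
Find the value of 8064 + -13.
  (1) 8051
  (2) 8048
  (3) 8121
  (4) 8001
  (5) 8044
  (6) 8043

8064 + -13 = 8051
1) 8051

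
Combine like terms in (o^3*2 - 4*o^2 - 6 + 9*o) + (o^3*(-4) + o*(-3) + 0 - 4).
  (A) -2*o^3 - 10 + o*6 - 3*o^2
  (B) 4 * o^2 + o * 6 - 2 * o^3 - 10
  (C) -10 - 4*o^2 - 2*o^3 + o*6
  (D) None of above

Adding the polynomials and combining like terms:
(o^3*2 - 4*o^2 - 6 + 9*o) + (o^3*(-4) + o*(-3) + 0 - 4)
= -10 - 4*o^2 - 2*o^3 + o*6
C) -10 - 4*o^2 - 2*o^3 + o*6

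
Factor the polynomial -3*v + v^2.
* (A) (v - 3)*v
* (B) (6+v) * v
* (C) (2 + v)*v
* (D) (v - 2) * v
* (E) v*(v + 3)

We need to factor -3*v + v^2.
The factored form is (v - 3)*v.
A) (v - 3)*v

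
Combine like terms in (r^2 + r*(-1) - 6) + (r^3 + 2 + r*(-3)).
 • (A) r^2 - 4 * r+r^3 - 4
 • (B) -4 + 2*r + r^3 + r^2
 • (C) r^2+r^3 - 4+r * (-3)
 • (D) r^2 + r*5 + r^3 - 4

Adding the polynomials and combining like terms:
(r^2 + r*(-1) - 6) + (r^3 + 2 + r*(-3))
= r^2 - 4 * r+r^3 - 4
A) r^2 - 4 * r+r^3 - 4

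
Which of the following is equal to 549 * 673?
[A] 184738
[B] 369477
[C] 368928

549 * 673 = 369477
B) 369477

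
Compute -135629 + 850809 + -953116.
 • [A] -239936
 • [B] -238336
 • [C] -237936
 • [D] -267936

First: -135629 + 850809 = 715180
Then: 715180 + -953116 = -237936
C) -237936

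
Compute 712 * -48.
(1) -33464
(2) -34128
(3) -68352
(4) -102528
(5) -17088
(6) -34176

712 * -48 = -34176
6) -34176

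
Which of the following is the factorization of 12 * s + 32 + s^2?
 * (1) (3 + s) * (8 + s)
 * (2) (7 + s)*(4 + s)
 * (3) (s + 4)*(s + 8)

We need to factor 12 * s + 32 + s^2.
The factored form is (s + 4)*(s + 8).
3) (s + 4)*(s + 8)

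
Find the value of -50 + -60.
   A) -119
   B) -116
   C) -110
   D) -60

-50 + -60 = -110
C) -110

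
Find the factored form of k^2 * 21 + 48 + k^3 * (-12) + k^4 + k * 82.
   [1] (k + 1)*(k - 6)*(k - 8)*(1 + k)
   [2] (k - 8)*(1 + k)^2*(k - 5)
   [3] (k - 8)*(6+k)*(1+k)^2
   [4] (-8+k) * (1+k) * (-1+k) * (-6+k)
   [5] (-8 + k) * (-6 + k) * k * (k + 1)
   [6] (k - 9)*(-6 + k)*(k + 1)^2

We need to factor k^2 * 21 + 48 + k^3 * (-12) + k^4 + k * 82.
The factored form is (k + 1)*(k - 6)*(k - 8)*(1 + k).
1) (k + 1)*(k - 6)*(k - 8)*(1 + k)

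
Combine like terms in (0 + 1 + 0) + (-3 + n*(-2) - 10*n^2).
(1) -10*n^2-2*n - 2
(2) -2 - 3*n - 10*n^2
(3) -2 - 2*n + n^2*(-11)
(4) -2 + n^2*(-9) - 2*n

Adding the polynomials and combining like terms:
(0 + 1 + 0) + (-3 + n*(-2) - 10*n^2)
= -10*n^2-2*n - 2
1) -10*n^2-2*n - 2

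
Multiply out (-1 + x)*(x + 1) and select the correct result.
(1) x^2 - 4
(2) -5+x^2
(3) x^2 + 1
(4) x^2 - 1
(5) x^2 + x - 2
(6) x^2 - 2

Expanding (-1 + x)*(x + 1):
= x^2 - 1
4) x^2 - 1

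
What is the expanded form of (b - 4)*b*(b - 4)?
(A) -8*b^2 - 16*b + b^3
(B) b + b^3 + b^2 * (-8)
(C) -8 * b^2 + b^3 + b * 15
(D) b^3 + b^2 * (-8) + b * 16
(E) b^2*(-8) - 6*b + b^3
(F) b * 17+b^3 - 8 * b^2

Expanding (b - 4)*b*(b - 4):
= b^3 + b^2 * (-8) + b * 16
D) b^3 + b^2 * (-8) + b * 16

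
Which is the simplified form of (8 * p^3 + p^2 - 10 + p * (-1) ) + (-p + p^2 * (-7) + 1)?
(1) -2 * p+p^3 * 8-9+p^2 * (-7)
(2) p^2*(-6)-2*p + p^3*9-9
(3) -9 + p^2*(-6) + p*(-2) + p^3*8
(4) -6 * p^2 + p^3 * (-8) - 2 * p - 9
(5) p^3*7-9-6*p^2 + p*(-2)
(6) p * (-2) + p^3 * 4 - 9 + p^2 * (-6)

Adding the polynomials and combining like terms:
(8*p^3 + p^2 - 10 + p*(-1)) + (-p + p^2*(-7) + 1)
= -9 + p^2*(-6) + p*(-2) + p^3*8
3) -9 + p^2*(-6) + p*(-2) + p^3*8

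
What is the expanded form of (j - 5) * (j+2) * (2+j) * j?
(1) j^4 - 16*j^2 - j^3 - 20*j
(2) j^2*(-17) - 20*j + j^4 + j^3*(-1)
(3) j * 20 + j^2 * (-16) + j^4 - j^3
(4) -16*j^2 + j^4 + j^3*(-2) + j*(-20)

Expanding (j - 5) * (j+2) * (2+j) * j:
= j^4 - 16*j^2 - j^3 - 20*j
1) j^4 - 16*j^2 - j^3 - 20*j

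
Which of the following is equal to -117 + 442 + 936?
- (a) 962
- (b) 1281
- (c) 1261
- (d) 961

First: -117 + 442 = 325
Then: 325 + 936 = 1261
c) 1261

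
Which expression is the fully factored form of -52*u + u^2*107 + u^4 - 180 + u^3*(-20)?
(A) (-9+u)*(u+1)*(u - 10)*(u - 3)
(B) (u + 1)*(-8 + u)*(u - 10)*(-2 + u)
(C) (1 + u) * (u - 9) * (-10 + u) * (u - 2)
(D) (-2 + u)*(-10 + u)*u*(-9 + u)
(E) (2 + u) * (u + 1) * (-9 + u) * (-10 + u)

We need to factor -52*u + u^2*107 + u^4 - 180 + u^3*(-20).
The factored form is (1 + u) * (u - 9) * (-10 + u) * (u - 2).
C) (1 + u) * (u - 9) * (-10 + u) * (u - 2)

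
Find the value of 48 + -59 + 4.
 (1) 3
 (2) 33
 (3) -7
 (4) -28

First: 48 + -59 = -11
Then: -11 + 4 = -7
3) -7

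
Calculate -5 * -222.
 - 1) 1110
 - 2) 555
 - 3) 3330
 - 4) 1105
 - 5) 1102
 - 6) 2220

-5 * -222 = 1110
1) 1110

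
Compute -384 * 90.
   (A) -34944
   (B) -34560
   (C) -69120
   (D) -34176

-384 * 90 = -34560
B) -34560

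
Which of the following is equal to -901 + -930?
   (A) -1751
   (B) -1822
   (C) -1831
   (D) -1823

-901 + -930 = -1831
C) -1831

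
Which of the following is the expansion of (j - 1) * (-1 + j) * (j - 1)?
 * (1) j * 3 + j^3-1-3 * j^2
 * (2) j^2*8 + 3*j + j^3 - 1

Expanding (j - 1) * (-1 + j) * (j - 1):
= j * 3 + j^3-1-3 * j^2
1) j * 3 + j^3-1-3 * j^2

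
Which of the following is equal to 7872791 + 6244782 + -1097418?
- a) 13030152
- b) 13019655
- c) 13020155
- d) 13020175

First: 7872791 + 6244782 = 14117573
Then: 14117573 + -1097418 = 13020155
c) 13020155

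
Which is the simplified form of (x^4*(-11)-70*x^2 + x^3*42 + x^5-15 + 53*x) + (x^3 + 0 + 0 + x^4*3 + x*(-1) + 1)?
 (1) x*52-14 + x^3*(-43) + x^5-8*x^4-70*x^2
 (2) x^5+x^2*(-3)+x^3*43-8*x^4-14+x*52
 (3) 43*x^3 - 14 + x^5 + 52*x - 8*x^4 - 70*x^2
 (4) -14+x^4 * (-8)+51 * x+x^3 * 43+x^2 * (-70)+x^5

Adding the polynomials and combining like terms:
(x^4*(-11) - 70*x^2 + x^3*42 + x^5 - 15 + 53*x) + (x^3 + 0 + 0 + x^4*3 + x*(-1) + 1)
= 43*x^3 - 14 + x^5 + 52*x - 8*x^4 - 70*x^2
3) 43*x^3 - 14 + x^5 + 52*x - 8*x^4 - 70*x^2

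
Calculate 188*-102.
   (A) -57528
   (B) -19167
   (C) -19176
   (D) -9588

188 * -102 = -19176
C) -19176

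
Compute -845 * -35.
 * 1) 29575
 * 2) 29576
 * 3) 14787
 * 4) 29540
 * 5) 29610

-845 * -35 = 29575
1) 29575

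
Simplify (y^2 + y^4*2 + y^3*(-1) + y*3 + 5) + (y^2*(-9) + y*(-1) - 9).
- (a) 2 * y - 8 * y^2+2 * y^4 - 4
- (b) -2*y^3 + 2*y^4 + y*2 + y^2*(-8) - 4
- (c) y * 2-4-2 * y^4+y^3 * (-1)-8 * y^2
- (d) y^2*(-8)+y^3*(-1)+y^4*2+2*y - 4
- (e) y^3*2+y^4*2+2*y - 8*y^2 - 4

Adding the polynomials and combining like terms:
(y^2 + y^4*2 + y^3*(-1) + y*3 + 5) + (y^2*(-9) + y*(-1) - 9)
= y^2*(-8)+y^3*(-1)+y^4*2+2*y - 4
d) y^2*(-8)+y^3*(-1)+y^4*2+2*y - 4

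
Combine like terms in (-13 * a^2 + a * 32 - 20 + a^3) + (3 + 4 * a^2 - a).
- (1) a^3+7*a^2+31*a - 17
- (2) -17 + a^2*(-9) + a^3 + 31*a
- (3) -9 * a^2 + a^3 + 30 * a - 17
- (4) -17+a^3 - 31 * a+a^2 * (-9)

Adding the polynomials and combining like terms:
(-13*a^2 + a*32 - 20 + a^3) + (3 + 4*a^2 - a)
= -17 + a^2*(-9) + a^3 + 31*a
2) -17 + a^2*(-9) + a^3 + 31*a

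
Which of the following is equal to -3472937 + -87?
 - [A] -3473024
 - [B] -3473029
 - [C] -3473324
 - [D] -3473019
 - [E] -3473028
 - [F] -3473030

-3472937 + -87 = -3473024
A) -3473024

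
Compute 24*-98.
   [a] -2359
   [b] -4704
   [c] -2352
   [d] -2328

24 * -98 = -2352
c) -2352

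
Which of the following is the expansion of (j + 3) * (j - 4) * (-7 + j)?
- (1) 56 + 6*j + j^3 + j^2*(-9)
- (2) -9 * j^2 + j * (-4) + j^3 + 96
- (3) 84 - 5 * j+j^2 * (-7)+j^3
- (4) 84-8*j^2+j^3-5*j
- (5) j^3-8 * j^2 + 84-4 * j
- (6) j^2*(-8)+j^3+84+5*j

Expanding (j + 3) * (j - 4) * (-7 + j):
= 84-8*j^2+j^3-5*j
4) 84-8*j^2+j^3-5*j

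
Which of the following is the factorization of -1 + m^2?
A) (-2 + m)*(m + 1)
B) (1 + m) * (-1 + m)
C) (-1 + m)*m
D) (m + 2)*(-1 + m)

We need to factor -1 + m^2.
The factored form is (1 + m) * (-1 + m).
B) (1 + m) * (-1 + m)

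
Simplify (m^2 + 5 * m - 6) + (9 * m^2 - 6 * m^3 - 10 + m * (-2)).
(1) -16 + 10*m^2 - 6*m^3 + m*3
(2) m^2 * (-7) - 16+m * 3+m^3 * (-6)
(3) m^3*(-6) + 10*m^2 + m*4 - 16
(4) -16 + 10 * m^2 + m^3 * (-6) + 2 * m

Adding the polynomials and combining like terms:
(m^2 + 5*m - 6) + (9*m^2 - 6*m^3 - 10 + m*(-2))
= -16 + 10*m^2 - 6*m^3 + m*3
1) -16 + 10*m^2 - 6*m^3 + m*3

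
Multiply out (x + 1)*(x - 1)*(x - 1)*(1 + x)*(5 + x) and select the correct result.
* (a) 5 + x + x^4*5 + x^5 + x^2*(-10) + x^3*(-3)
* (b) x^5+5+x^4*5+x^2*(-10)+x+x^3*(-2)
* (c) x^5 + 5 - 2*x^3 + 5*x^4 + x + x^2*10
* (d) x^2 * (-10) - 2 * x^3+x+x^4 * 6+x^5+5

Expanding (x + 1)*(x - 1)*(x - 1)*(1 + x)*(5 + x):
= x^5+5+x^4*5+x^2*(-10)+x+x^3*(-2)
b) x^5+5+x^4*5+x^2*(-10)+x+x^3*(-2)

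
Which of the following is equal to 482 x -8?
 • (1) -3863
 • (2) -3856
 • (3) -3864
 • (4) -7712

482 * -8 = -3856
2) -3856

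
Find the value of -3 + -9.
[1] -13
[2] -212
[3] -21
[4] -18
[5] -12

-3 + -9 = -12
5) -12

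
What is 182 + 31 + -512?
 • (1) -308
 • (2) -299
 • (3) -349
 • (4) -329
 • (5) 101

First: 182 + 31 = 213
Then: 213 + -512 = -299
2) -299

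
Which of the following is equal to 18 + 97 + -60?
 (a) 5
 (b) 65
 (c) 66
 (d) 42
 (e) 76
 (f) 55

First: 18 + 97 = 115
Then: 115 + -60 = 55
f) 55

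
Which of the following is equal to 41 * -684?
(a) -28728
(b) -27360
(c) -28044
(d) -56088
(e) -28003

41 * -684 = -28044
c) -28044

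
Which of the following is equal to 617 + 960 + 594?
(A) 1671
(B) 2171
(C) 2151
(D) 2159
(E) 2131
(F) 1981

First: 617 + 960 = 1577
Then: 1577 + 594 = 2171
B) 2171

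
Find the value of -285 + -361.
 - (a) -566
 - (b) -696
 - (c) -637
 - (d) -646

-285 + -361 = -646
d) -646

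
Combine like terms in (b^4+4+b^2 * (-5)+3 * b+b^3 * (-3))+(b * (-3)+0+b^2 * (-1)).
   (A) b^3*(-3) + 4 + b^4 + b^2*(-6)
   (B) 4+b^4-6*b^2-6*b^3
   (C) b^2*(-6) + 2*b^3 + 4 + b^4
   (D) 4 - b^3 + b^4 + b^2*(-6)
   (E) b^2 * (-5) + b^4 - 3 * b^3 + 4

Adding the polynomials and combining like terms:
(b^4 + 4 + b^2*(-5) + 3*b + b^3*(-3)) + (b*(-3) + 0 + b^2*(-1))
= b^3*(-3) + 4 + b^4 + b^2*(-6)
A) b^3*(-3) + 4 + b^4 + b^2*(-6)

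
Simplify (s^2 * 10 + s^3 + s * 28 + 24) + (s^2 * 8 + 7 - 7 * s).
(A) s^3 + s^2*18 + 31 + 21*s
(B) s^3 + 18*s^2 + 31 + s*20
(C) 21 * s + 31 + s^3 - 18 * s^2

Adding the polynomials and combining like terms:
(s^2*10 + s^3 + s*28 + 24) + (s^2*8 + 7 - 7*s)
= s^3 + s^2*18 + 31 + 21*s
A) s^3 + s^2*18 + 31 + 21*s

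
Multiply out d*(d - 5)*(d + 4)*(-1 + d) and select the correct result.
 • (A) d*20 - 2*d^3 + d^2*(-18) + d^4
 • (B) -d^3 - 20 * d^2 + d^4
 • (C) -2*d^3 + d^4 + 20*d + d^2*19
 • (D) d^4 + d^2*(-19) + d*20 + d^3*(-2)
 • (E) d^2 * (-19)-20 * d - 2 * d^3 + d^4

Expanding d*(d - 5)*(d + 4)*(-1 + d):
= d^4 + d^2*(-19) + d*20 + d^3*(-2)
D) d^4 + d^2*(-19) + d*20 + d^3*(-2)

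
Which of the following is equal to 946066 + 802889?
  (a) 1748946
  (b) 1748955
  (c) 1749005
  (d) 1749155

946066 + 802889 = 1748955
b) 1748955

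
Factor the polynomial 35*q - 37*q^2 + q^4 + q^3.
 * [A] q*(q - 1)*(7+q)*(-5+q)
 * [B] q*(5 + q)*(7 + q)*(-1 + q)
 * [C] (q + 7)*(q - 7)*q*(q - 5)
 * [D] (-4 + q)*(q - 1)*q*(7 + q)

We need to factor 35*q - 37*q^2 + q^4 + q^3.
The factored form is q*(q - 1)*(7+q)*(-5+q).
A) q*(q - 1)*(7+q)*(-5+q)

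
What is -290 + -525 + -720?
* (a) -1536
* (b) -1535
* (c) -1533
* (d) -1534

First: -290 + -525 = -815
Then: -815 + -720 = -1535
b) -1535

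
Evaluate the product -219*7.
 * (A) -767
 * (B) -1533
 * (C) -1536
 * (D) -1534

-219 * 7 = -1533
B) -1533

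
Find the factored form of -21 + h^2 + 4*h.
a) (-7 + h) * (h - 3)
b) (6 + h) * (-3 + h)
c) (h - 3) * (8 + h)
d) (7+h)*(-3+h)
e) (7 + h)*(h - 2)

We need to factor -21 + h^2 + 4*h.
The factored form is (7+h)*(-3+h).
d) (7+h)*(-3+h)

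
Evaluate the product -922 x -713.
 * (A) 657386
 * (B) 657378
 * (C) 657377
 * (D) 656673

-922 * -713 = 657386
A) 657386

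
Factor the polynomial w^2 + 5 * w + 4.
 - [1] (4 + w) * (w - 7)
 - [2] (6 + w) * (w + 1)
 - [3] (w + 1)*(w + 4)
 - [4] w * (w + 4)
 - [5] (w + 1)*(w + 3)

We need to factor w^2 + 5 * w + 4.
The factored form is (w + 1)*(w + 4).
3) (w + 1)*(w + 4)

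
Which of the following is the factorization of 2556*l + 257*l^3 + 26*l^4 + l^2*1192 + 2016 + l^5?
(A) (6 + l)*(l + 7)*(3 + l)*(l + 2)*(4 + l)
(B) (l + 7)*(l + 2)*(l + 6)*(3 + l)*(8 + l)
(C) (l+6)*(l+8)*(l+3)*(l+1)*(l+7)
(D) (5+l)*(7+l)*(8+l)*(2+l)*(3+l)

We need to factor 2556*l + 257*l^3 + 26*l^4 + l^2*1192 + 2016 + l^5.
The factored form is (l + 7)*(l + 2)*(l + 6)*(3 + l)*(8 + l).
B) (l + 7)*(l + 2)*(l + 6)*(3 + l)*(8 + l)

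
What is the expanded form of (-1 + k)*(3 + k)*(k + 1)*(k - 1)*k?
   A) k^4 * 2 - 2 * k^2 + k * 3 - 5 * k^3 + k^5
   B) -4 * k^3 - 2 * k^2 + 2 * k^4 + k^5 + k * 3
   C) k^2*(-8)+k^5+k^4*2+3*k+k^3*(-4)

Expanding (-1 + k)*(3 + k)*(k + 1)*(k - 1)*k:
= -4 * k^3 - 2 * k^2 + 2 * k^4 + k^5 + k * 3
B) -4 * k^3 - 2 * k^2 + 2 * k^4 + k^5 + k * 3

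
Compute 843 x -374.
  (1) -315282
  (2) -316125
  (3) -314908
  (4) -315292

843 * -374 = -315282
1) -315282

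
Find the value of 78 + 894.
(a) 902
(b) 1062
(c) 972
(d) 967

78 + 894 = 972
c) 972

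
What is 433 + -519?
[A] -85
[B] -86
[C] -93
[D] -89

433 + -519 = -86
B) -86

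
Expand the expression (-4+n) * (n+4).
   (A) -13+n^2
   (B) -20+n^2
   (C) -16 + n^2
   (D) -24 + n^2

Expanding (-4+n) * (n+4):
= -16 + n^2
C) -16 + n^2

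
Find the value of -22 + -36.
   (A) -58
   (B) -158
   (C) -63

-22 + -36 = -58
A) -58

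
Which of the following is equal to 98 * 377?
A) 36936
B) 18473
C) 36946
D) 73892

98 * 377 = 36946
C) 36946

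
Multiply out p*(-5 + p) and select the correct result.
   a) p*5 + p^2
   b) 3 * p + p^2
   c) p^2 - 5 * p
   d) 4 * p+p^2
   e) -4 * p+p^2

Expanding p*(-5 + p):
= p^2 - 5 * p
c) p^2 - 5 * p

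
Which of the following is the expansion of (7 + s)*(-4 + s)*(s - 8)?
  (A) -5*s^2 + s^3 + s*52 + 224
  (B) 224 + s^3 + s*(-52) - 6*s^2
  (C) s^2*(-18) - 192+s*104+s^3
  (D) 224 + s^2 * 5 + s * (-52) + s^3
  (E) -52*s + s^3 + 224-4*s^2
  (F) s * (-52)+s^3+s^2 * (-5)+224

Expanding (7 + s)*(-4 + s)*(s - 8):
= s * (-52)+s^3+s^2 * (-5)+224
F) s * (-52)+s^3+s^2 * (-5)+224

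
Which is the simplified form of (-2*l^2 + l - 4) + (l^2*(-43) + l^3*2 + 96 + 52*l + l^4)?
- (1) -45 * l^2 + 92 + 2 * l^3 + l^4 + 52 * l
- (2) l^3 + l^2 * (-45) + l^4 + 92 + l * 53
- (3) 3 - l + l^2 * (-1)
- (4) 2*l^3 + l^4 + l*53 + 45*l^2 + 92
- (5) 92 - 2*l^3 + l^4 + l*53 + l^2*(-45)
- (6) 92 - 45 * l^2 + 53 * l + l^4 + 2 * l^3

Adding the polynomials and combining like terms:
(-2*l^2 + l - 4) + (l^2*(-43) + l^3*2 + 96 + 52*l + l^4)
= 92 - 45 * l^2 + 53 * l + l^4 + 2 * l^3
6) 92 - 45 * l^2 + 53 * l + l^4 + 2 * l^3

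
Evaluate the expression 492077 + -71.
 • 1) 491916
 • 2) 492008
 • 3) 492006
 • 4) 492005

492077 + -71 = 492006
3) 492006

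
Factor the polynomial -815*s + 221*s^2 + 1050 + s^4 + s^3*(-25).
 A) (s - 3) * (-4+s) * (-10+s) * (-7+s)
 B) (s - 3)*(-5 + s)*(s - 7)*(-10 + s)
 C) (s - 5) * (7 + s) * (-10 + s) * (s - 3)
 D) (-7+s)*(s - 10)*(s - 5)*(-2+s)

We need to factor -815*s + 221*s^2 + 1050 + s^4 + s^3*(-25).
The factored form is (s - 3)*(-5 + s)*(s - 7)*(-10 + s).
B) (s - 3)*(-5 + s)*(s - 7)*(-10 + s)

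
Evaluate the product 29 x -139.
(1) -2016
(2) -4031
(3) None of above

29 * -139 = -4031
2) -4031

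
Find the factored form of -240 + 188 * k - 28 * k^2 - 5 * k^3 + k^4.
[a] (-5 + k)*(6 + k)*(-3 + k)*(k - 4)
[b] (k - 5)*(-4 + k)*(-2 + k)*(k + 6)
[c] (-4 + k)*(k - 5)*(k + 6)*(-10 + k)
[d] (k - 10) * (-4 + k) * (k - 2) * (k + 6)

We need to factor -240 + 188 * k - 28 * k^2 - 5 * k^3 + k^4.
The factored form is (k - 5)*(-4 + k)*(-2 + k)*(k + 6).
b) (k - 5)*(-4 + k)*(-2 + k)*(k + 6)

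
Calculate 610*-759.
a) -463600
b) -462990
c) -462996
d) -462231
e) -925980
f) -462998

610 * -759 = -462990
b) -462990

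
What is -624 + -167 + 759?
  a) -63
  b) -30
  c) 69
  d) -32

First: -624 + -167 = -791
Then: -791 + 759 = -32
d) -32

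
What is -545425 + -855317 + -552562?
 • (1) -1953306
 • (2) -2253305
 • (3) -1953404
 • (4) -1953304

First: -545425 + -855317 = -1400742
Then: -1400742 + -552562 = -1953304
4) -1953304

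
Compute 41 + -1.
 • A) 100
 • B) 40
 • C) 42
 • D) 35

41 + -1 = 40
B) 40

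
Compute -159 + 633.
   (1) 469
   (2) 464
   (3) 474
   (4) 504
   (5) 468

-159 + 633 = 474
3) 474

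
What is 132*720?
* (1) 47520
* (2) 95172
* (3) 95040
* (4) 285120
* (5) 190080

132 * 720 = 95040
3) 95040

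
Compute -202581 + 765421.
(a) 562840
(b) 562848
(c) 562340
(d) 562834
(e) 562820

-202581 + 765421 = 562840
a) 562840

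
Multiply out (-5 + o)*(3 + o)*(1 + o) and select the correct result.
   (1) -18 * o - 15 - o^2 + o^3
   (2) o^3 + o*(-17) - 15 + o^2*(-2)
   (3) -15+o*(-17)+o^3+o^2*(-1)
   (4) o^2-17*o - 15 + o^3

Expanding (-5 + o)*(3 + o)*(1 + o):
= -15+o*(-17)+o^3+o^2*(-1)
3) -15+o*(-17)+o^3+o^2*(-1)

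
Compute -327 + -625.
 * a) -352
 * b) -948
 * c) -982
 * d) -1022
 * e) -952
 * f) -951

-327 + -625 = -952
e) -952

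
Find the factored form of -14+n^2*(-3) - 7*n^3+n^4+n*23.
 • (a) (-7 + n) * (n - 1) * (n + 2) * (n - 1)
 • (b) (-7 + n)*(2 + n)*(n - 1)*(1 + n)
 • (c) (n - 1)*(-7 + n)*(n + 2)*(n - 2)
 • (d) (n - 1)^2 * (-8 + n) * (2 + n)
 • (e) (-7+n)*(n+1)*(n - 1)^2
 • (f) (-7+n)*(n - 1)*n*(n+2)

We need to factor -14+n^2*(-3) - 7*n^3+n^4+n*23.
The factored form is (-7 + n) * (n - 1) * (n + 2) * (n - 1).
a) (-7 + n) * (n - 1) * (n + 2) * (n - 1)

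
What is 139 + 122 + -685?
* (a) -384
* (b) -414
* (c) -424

First: 139 + 122 = 261
Then: 261 + -685 = -424
c) -424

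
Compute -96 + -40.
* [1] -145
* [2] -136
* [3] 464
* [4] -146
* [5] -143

-96 + -40 = -136
2) -136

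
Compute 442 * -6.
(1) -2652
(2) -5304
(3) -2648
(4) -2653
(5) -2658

442 * -6 = -2652
1) -2652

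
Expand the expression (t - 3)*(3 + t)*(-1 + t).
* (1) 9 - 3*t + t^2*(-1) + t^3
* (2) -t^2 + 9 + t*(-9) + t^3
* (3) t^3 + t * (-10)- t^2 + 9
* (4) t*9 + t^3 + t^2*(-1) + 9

Expanding (t - 3)*(3 + t)*(-1 + t):
= -t^2 + 9 + t*(-9) + t^3
2) -t^2 + 9 + t*(-9) + t^3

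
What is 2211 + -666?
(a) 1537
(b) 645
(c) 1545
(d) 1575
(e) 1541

2211 + -666 = 1545
c) 1545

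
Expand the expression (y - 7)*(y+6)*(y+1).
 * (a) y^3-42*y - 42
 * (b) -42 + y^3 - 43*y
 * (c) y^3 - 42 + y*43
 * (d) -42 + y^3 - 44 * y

Expanding (y - 7)*(y+6)*(y+1):
= -42 + y^3 - 43*y
b) -42 + y^3 - 43*y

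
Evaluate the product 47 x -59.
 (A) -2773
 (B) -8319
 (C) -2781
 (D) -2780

47 * -59 = -2773
A) -2773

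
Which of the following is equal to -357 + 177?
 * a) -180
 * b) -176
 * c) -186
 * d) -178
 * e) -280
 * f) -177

-357 + 177 = -180
a) -180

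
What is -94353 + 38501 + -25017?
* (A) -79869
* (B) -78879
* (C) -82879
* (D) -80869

First: -94353 + 38501 = -55852
Then: -55852 + -25017 = -80869
D) -80869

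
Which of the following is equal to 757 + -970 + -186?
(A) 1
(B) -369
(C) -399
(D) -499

First: 757 + -970 = -213
Then: -213 + -186 = -399
C) -399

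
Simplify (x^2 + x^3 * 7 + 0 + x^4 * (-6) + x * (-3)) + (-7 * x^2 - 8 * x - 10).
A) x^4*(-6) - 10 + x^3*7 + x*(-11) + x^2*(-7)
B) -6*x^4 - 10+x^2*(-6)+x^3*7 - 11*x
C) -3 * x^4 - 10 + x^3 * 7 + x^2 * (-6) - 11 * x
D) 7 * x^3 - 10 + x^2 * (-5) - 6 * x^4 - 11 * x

Adding the polynomials and combining like terms:
(x^2 + x^3*7 + 0 + x^4*(-6) + x*(-3)) + (-7*x^2 - 8*x - 10)
= -6*x^4 - 10+x^2*(-6)+x^3*7 - 11*x
B) -6*x^4 - 10+x^2*(-6)+x^3*7 - 11*x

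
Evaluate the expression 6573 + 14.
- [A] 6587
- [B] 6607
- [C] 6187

6573 + 14 = 6587
A) 6587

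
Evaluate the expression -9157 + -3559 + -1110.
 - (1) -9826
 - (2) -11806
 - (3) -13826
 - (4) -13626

First: -9157 + -3559 = -12716
Then: -12716 + -1110 = -13826
3) -13826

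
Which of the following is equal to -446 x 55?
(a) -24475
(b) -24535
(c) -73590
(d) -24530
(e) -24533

-446 * 55 = -24530
d) -24530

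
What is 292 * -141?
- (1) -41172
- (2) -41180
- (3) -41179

292 * -141 = -41172
1) -41172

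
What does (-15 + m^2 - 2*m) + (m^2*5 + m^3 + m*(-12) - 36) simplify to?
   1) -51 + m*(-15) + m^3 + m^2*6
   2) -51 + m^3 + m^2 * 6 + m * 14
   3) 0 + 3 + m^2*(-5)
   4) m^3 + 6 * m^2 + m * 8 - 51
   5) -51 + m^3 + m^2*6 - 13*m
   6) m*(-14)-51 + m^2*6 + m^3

Adding the polynomials and combining like terms:
(-15 + m^2 - 2*m) + (m^2*5 + m^3 + m*(-12) - 36)
= m*(-14)-51 + m^2*6 + m^3
6) m*(-14)-51 + m^2*6 + m^3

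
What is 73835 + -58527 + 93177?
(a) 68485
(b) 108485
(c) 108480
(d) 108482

First: 73835 + -58527 = 15308
Then: 15308 + 93177 = 108485
b) 108485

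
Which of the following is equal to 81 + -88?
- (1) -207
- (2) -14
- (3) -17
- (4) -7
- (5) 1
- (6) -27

81 + -88 = -7
4) -7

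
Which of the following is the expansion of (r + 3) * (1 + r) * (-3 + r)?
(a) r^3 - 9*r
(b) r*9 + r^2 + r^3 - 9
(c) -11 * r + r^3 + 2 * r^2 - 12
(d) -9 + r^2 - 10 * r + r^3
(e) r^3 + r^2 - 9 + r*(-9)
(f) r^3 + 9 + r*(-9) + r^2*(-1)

Expanding (r + 3) * (1 + r) * (-3 + r):
= r^3 + r^2 - 9 + r*(-9)
e) r^3 + r^2 - 9 + r*(-9)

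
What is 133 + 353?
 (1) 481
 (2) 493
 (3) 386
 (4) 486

133 + 353 = 486
4) 486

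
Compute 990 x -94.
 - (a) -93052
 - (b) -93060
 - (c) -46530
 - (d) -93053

990 * -94 = -93060
b) -93060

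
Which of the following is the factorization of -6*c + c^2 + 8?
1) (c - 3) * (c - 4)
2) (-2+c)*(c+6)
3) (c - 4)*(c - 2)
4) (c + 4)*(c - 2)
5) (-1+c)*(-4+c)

We need to factor -6*c + c^2 + 8.
The factored form is (c - 4)*(c - 2).
3) (c - 4)*(c - 2)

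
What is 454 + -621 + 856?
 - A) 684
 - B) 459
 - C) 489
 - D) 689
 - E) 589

First: 454 + -621 = -167
Then: -167 + 856 = 689
D) 689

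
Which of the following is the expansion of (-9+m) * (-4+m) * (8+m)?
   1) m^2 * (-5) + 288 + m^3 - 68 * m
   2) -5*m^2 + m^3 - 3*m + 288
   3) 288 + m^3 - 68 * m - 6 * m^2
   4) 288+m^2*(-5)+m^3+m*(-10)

Expanding (-9+m) * (-4+m) * (8+m):
= m^2 * (-5) + 288 + m^3 - 68 * m
1) m^2 * (-5) + 288 + m^3 - 68 * m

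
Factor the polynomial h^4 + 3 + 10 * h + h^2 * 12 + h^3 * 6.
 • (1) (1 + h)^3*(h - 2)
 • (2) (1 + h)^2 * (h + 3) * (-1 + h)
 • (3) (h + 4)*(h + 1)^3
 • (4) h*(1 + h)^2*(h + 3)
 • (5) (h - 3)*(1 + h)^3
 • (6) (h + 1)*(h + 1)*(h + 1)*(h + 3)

We need to factor h^4 + 3 + 10 * h + h^2 * 12 + h^3 * 6.
The factored form is (h + 1)*(h + 1)*(h + 1)*(h + 3).
6) (h + 1)*(h + 1)*(h + 1)*(h + 3)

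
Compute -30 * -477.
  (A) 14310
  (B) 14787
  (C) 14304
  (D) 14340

-30 * -477 = 14310
A) 14310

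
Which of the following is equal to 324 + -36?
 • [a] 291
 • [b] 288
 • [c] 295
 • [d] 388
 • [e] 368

324 + -36 = 288
b) 288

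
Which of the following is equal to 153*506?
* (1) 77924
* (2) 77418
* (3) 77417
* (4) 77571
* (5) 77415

153 * 506 = 77418
2) 77418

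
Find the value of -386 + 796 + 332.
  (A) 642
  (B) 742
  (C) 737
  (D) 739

First: -386 + 796 = 410
Then: 410 + 332 = 742
B) 742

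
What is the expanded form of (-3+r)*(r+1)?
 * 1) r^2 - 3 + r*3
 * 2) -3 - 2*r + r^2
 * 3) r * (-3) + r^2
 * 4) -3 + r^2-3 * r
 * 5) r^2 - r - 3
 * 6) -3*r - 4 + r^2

Expanding (-3+r)*(r+1):
= -3 - 2*r + r^2
2) -3 - 2*r + r^2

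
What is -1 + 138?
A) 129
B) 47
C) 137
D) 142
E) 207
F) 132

-1 + 138 = 137
C) 137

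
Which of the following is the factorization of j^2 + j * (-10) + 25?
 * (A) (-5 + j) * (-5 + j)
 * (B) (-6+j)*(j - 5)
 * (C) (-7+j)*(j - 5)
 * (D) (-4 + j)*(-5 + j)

We need to factor j^2 + j * (-10) + 25.
The factored form is (-5 + j) * (-5 + j).
A) (-5 + j) * (-5 + j)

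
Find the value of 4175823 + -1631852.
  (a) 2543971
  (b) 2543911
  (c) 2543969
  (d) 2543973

4175823 + -1631852 = 2543971
a) 2543971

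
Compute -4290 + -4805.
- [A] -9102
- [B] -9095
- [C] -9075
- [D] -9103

-4290 + -4805 = -9095
B) -9095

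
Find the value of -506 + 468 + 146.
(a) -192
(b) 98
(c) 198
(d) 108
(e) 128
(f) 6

First: -506 + 468 = -38
Then: -38 + 146 = 108
d) 108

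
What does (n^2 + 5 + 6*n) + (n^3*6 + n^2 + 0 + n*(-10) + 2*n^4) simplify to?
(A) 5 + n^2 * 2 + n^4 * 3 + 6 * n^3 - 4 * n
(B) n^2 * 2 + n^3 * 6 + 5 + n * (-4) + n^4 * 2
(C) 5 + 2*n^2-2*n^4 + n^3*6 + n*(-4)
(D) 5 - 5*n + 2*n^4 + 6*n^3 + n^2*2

Adding the polynomials and combining like terms:
(n^2 + 5 + 6*n) + (n^3*6 + n^2 + 0 + n*(-10) + 2*n^4)
= n^2 * 2 + n^3 * 6 + 5 + n * (-4) + n^4 * 2
B) n^2 * 2 + n^3 * 6 + 5 + n * (-4) + n^4 * 2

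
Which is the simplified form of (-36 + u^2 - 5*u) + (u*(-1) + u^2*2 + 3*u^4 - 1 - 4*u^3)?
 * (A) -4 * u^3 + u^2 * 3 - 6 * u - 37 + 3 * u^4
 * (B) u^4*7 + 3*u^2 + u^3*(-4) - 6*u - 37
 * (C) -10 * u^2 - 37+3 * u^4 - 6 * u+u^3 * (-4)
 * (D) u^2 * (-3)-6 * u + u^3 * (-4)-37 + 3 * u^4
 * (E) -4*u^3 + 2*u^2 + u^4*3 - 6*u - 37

Adding the polynomials and combining like terms:
(-36 + u^2 - 5*u) + (u*(-1) + u^2*2 + 3*u^4 - 1 - 4*u^3)
= -4 * u^3 + u^2 * 3 - 6 * u - 37 + 3 * u^4
A) -4 * u^3 + u^2 * 3 - 6 * u - 37 + 3 * u^4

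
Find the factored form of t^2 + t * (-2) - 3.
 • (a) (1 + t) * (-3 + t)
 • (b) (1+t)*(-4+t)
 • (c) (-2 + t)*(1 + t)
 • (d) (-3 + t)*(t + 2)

We need to factor t^2 + t * (-2) - 3.
The factored form is (1 + t) * (-3 + t).
a) (1 + t) * (-3 + t)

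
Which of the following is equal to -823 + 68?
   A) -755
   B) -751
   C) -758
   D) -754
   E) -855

-823 + 68 = -755
A) -755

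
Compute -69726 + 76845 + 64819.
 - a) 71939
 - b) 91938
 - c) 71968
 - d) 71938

First: -69726 + 76845 = 7119
Then: 7119 + 64819 = 71938
d) 71938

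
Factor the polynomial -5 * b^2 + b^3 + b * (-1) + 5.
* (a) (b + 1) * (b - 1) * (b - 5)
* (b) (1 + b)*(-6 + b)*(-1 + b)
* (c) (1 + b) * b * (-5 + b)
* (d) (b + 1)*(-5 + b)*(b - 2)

We need to factor -5 * b^2 + b^3 + b * (-1) + 5.
The factored form is (b + 1) * (b - 1) * (b - 5).
a) (b + 1) * (b - 1) * (b - 5)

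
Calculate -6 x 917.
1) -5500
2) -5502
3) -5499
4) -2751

-6 * 917 = -5502
2) -5502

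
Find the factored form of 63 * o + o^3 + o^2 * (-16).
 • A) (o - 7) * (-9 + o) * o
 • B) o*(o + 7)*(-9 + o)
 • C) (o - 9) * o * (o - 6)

We need to factor 63 * o + o^3 + o^2 * (-16).
The factored form is (o - 7) * (-9 + o) * o.
A) (o - 7) * (-9 + o) * o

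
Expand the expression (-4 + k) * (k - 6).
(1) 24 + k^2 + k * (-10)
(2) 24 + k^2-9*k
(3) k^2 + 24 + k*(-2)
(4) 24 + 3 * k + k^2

Expanding (-4 + k) * (k - 6):
= 24 + k^2 + k * (-10)
1) 24 + k^2 + k * (-10)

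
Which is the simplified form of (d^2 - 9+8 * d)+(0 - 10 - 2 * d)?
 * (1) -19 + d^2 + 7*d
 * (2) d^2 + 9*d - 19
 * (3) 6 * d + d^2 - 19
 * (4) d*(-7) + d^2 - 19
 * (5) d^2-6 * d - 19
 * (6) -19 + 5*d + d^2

Adding the polynomials and combining like terms:
(d^2 - 9 + 8*d) + (0 - 10 - 2*d)
= 6 * d + d^2 - 19
3) 6 * d + d^2 - 19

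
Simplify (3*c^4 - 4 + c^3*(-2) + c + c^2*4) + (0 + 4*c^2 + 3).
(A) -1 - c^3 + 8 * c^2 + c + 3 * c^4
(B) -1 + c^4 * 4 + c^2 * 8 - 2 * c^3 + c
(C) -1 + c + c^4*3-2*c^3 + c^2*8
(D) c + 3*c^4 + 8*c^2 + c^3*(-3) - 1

Adding the polynomials and combining like terms:
(3*c^4 - 4 + c^3*(-2) + c + c^2*4) + (0 + 4*c^2 + 3)
= -1 + c + c^4*3-2*c^3 + c^2*8
C) -1 + c + c^4*3-2*c^3 + c^2*8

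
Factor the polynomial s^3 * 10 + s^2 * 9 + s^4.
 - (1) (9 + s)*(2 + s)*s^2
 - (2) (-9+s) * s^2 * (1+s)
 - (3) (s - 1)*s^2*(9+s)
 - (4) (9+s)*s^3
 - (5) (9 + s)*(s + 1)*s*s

We need to factor s^3 * 10 + s^2 * 9 + s^4.
The factored form is (9 + s)*(s + 1)*s*s.
5) (9 + s)*(s + 1)*s*s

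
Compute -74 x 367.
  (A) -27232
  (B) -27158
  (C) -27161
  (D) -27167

-74 * 367 = -27158
B) -27158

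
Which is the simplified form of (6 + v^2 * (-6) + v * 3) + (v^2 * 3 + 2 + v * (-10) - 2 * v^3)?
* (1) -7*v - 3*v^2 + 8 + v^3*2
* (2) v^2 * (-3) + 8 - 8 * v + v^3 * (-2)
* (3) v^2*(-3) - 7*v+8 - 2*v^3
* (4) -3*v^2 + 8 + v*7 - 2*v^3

Adding the polynomials and combining like terms:
(6 + v^2*(-6) + v*3) + (v^2*3 + 2 + v*(-10) - 2*v^3)
= v^2*(-3) - 7*v+8 - 2*v^3
3) v^2*(-3) - 7*v+8 - 2*v^3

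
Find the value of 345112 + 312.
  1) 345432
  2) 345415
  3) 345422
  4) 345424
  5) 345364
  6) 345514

345112 + 312 = 345424
4) 345424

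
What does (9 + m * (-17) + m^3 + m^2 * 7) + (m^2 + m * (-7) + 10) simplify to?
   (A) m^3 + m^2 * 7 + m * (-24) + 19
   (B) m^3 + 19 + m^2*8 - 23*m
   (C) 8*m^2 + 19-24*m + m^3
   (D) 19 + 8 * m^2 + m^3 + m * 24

Adding the polynomials and combining like terms:
(9 + m*(-17) + m^3 + m^2*7) + (m^2 + m*(-7) + 10)
= 8*m^2 + 19-24*m + m^3
C) 8*m^2 + 19-24*m + m^3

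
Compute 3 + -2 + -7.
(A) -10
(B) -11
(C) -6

First: 3 + -2 = 1
Then: 1 + -7 = -6
C) -6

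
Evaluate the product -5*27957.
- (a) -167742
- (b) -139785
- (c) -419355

-5 * 27957 = -139785
b) -139785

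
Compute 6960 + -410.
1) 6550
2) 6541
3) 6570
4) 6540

6960 + -410 = 6550
1) 6550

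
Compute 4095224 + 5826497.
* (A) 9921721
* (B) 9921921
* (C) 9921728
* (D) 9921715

4095224 + 5826497 = 9921721
A) 9921721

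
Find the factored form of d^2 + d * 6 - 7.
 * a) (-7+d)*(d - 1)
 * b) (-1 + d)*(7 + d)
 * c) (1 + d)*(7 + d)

We need to factor d^2 + d * 6 - 7.
The factored form is (-1 + d)*(7 + d).
b) (-1 + d)*(7 + d)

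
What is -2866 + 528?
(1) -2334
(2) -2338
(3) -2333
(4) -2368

-2866 + 528 = -2338
2) -2338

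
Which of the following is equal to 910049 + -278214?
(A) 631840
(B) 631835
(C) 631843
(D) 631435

910049 + -278214 = 631835
B) 631835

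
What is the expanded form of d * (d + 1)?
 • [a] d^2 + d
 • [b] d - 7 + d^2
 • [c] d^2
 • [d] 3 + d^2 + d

Expanding d * (d + 1):
= d^2 + d
a) d^2 + d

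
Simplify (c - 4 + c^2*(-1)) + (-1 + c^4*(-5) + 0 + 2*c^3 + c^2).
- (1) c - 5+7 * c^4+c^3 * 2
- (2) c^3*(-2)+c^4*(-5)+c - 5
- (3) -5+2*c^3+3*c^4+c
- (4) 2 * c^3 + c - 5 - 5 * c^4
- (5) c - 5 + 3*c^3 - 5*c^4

Adding the polynomials and combining like terms:
(c - 4 + c^2*(-1)) + (-1 + c^4*(-5) + 0 + 2*c^3 + c^2)
= 2 * c^3 + c - 5 - 5 * c^4
4) 2 * c^3 + c - 5 - 5 * c^4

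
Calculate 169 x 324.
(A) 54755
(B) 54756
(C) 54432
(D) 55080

169 * 324 = 54756
B) 54756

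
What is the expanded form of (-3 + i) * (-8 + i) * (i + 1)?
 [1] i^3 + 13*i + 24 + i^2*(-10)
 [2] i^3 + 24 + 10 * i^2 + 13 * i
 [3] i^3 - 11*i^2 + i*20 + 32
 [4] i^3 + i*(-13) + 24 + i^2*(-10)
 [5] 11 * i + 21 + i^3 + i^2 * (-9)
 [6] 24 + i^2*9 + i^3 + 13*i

Expanding (-3 + i) * (-8 + i) * (i + 1):
= i^3 + 13*i + 24 + i^2*(-10)
1) i^3 + 13*i + 24 + i^2*(-10)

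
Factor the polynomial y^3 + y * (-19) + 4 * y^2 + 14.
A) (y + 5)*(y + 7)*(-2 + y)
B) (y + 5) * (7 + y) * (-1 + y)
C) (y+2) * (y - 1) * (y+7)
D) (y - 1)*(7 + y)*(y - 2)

We need to factor y^3 + y * (-19) + 4 * y^2 + 14.
The factored form is (y - 1)*(7 + y)*(y - 2).
D) (y - 1)*(7 + y)*(y - 2)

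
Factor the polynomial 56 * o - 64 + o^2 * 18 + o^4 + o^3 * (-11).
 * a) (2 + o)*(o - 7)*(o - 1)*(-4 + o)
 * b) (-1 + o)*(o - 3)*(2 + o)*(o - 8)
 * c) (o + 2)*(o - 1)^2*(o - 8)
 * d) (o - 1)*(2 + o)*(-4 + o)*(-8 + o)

We need to factor 56 * o - 64 + o^2 * 18 + o^4 + o^3 * (-11).
The factored form is (o - 1)*(2 + o)*(-4 + o)*(-8 + o).
d) (o - 1)*(2 + o)*(-4 + o)*(-8 + o)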